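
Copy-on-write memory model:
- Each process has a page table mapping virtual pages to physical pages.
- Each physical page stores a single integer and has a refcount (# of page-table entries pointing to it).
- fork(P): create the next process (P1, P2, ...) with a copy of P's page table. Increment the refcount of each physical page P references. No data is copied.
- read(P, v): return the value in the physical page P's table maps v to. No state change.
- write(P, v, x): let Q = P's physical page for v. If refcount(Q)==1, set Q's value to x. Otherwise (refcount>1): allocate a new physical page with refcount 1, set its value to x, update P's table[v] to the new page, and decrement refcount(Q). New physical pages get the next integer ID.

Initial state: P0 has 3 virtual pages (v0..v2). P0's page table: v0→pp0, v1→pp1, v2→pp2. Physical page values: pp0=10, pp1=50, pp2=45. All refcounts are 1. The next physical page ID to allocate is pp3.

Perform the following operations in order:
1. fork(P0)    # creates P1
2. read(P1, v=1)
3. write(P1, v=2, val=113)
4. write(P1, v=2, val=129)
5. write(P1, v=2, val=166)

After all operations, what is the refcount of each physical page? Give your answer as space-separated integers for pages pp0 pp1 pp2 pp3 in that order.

Op 1: fork(P0) -> P1. 3 ppages; refcounts: pp0:2 pp1:2 pp2:2
Op 2: read(P1, v1) -> 50. No state change.
Op 3: write(P1, v2, 113). refcount(pp2)=2>1 -> COPY to pp3. 4 ppages; refcounts: pp0:2 pp1:2 pp2:1 pp3:1
Op 4: write(P1, v2, 129). refcount(pp3)=1 -> write in place. 4 ppages; refcounts: pp0:2 pp1:2 pp2:1 pp3:1
Op 5: write(P1, v2, 166). refcount(pp3)=1 -> write in place. 4 ppages; refcounts: pp0:2 pp1:2 pp2:1 pp3:1

Answer: 2 2 1 1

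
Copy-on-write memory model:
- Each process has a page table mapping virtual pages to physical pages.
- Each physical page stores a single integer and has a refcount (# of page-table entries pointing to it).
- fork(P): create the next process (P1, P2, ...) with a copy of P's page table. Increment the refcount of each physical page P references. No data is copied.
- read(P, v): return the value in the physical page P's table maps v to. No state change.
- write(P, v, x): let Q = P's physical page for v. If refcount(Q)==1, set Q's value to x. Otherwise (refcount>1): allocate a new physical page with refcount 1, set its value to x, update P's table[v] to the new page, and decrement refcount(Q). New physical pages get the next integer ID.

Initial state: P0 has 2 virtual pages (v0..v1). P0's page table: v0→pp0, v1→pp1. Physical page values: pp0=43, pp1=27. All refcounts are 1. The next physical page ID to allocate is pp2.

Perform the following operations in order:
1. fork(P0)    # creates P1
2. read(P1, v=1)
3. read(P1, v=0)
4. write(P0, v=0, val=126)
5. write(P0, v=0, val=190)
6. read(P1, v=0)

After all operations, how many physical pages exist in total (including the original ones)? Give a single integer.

Op 1: fork(P0) -> P1. 2 ppages; refcounts: pp0:2 pp1:2
Op 2: read(P1, v1) -> 27. No state change.
Op 3: read(P1, v0) -> 43. No state change.
Op 4: write(P0, v0, 126). refcount(pp0)=2>1 -> COPY to pp2. 3 ppages; refcounts: pp0:1 pp1:2 pp2:1
Op 5: write(P0, v0, 190). refcount(pp2)=1 -> write in place. 3 ppages; refcounts: pp0:1 pp1:2 pp2:1
Op 6: read(P1, v0) -> 43. No state change.

Answer: 3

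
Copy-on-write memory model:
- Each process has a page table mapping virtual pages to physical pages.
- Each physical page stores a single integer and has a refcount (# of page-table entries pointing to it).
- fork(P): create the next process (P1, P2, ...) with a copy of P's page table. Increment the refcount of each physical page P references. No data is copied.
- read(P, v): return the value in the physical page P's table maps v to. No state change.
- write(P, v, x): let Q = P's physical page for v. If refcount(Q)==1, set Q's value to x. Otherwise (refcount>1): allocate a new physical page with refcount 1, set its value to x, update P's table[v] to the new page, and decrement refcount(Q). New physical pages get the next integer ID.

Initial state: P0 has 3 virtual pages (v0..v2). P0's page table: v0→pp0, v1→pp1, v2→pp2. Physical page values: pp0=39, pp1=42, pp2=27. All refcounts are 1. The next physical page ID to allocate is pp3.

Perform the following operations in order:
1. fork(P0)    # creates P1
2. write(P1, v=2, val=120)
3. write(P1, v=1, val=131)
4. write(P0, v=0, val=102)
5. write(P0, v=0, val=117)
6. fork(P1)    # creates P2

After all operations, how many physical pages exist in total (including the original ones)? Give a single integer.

Answer: 6

Derivation:
Op 1: fork(P0) -> P1. 3 ppages; refcounts: pp0:2 pp1:2 pp2:2
Op 2: write(P1, v2, 120). refcount(pp2)=2>1 -> COPY to pp3. 4 ppages; refcounts: pp0:2 pp1:2 pp2:1 pp3:1
Op 3: write(P1, v1, 131). refcount(pp1)=2>1 -> COPY to pp4. 5 ppages; refcounts: pp0:2 pp1:1 pp2:1 pp3:1 pp4:1
Op 4: write(P0, v0, 102). refcount(pp0)=2>1 -> COPY to pp5. 6 ppages; refcounts: pp0:1 pp1:1 pp2:1 pp3:1 pp4:1 pp5:1
Op 5: write(P0, v0, 117). refcount(pp5)=1 -> write in place. 6 ppages; refcounts: pp0:1 pp1:1 pp2:1 pp3:1 pp4:1 pp5:1
Op 6: fork(P1) -> P2. 6 ppages; refcounts: pp0:2 pp1:1 pp2:1 pp3:2 pp4:2 pp5:1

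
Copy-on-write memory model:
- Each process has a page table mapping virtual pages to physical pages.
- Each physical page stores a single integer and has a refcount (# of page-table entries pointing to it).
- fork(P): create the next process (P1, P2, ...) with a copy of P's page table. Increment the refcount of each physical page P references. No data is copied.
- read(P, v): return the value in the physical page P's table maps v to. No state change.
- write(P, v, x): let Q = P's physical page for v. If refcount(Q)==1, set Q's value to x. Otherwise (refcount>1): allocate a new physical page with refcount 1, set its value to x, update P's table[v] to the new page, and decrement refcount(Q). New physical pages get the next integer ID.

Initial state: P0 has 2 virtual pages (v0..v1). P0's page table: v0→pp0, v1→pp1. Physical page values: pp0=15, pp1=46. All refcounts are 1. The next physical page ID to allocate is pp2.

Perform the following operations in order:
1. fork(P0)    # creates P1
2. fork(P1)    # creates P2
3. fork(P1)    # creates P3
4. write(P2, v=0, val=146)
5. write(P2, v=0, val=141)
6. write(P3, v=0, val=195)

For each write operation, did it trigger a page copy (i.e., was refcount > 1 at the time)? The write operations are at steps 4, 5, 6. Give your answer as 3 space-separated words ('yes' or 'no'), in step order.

Op 1: fork(P0) -> P1. 2 ppages; refcounts: pp0:2 pp1:2
Op 2: fork(P1) -> P2. 2 ppages; refcounts: pp0:3 pp1:3
Op 3: fork(P1) -> P3. 2 ppages; refcounts: pp0:4 pp1:4
Op 4: write(P2, v0, 146). refcount(pp0)=4>1 -> COPY to pp2. 3 ppages; refcounts: pp0:3 pp1:4 pp2:1
Op 5: write(P2, v0, 141). refcount(pp2)=1 -> write in place. 3 ppages; refcounts: pp0:3 pp1:4 pp2:1
Op 6: write(P3, v0, 195). refcount(pp0)=3>1 -> COPY to pp3. 4 ppages; refcounts: pp0:2 pp1:4 pp2:1 pp3:1

yes no yes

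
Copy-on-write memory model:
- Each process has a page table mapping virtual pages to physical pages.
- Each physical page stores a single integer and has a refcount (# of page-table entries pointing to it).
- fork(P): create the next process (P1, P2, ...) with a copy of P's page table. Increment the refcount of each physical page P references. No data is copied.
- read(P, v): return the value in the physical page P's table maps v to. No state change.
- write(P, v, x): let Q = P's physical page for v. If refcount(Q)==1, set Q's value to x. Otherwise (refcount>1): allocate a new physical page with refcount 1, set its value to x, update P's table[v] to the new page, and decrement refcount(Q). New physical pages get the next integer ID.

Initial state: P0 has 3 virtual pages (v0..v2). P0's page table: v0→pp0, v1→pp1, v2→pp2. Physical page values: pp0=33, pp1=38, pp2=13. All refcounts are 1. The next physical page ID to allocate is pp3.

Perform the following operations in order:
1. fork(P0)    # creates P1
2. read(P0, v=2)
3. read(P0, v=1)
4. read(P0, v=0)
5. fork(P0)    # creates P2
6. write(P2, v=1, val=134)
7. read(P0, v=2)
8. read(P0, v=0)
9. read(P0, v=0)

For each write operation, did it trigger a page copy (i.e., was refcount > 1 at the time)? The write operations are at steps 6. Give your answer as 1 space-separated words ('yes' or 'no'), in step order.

Op 1: fork(P0) -> P1. 3 ppages; refcounts: pp0:2 pp1:2 pp2:2
Op 2: read(P0, v2) -> 13. No state change.
Op 3: read(P0, v1) -> 38. No state change.
Op 4: read(P0, v0) -> 33. No state change.
Op 5: fork(P0) -> P2. 3 ppages; refcounts: pp0:3 pp1:3 pp2:3
Op 6: write(P2, v1, 134). refcount(pp1)=3>1 -> COPY to pp3. 4 ppages; refcounts: pp0:3 pp1:2 pp2:3 pp3:1
Op 7: read(P0, v2) -> 13. No state change.
Op 8: read(P0, v0) -> 33. No state change.
Op 9: read(P0, v0) -> 33. No state change.

yes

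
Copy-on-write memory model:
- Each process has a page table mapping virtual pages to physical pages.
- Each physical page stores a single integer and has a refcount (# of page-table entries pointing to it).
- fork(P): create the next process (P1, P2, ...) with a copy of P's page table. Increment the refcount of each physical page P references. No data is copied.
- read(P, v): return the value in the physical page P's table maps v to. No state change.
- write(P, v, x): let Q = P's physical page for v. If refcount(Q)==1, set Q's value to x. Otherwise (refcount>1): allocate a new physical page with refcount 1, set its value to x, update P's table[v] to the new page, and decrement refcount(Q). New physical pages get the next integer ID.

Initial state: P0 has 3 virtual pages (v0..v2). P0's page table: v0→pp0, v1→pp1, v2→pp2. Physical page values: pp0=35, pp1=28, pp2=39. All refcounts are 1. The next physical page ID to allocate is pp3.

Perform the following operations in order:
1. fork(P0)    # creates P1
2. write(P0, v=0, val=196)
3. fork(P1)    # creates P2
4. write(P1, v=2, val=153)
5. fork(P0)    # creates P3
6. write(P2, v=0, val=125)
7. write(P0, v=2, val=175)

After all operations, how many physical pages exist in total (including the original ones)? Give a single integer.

Answer: 7

Derivation:
Op 1: fork(P0) -> P1. 3 ppages; refcounts: pp0:2 pp1:2 pp2:2
Op 2: write(P0, v0, 196). refcount(pp0)=2>1 -> COPY to pp3. 4 ppages; refcounts: pp0:1 pp1:2 pp2:2 pp3:1
Op 3: fork(P1) -> P2. 4 ppages; refcounts: pp0:2 pp1:3 pp2:3 pp3:1
Op 4: write(P1, v2, 153). refcount(pp2)=3>1 -> COPY to pp4. 5 ppages; refcounts: pp0:2 pp1:3 pp2:2 pp3:1 pp4:1
Op 5: fork(P0) -> P3. 5 ppages; refcounts: pp0:2 pp1:4 pp2:3 pp3:2 pp4:1
Op 6: write(P2, v0, 125). refcount(pp0)=2>1 -> COPY to pp5. 6 ppages; refcounts: pp0:1 pp1:4 pp2:3 pp3:2 pp4:1 pp5:1
Op 7: write(P0, v2, 175). refcount(pp2)=3>1 -> COPY to pp6. 7 ppages; refcounts: pp0:1 pp1:4 pp2:2 pp3:2 pp4:1 pp5:1 pp6:1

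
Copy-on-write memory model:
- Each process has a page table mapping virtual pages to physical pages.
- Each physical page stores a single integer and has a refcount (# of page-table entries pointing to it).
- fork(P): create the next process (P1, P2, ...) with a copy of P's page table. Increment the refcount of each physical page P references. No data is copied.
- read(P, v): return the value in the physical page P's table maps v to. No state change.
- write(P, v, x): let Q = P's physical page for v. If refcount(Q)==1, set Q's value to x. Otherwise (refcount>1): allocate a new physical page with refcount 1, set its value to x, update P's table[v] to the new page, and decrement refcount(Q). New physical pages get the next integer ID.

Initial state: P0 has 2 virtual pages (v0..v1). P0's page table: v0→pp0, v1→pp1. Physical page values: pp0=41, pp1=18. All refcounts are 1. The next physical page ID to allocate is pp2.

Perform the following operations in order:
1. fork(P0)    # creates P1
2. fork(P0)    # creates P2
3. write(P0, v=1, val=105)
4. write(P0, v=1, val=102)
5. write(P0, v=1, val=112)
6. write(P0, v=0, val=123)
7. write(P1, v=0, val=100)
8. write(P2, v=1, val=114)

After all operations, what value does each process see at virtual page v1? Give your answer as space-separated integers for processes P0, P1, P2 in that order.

Answer: 112 18 114

Derivation:
Op 1: fork(P0) -> P1. 2 ppages; refcounts: pp0:2 pp1:2
Op 2: fork(P0) -> P2. 2 ppages; refcounts: pp0:3 pp1:3
Op 3: write(P0, v1, 105). refcount(pp1)=3>1 -> COPY to pp2. 3 ppages; refcounts: pp0:3 pp1:2 pp2:1
Op 4: write(P0, v1, 102). refcount(pp2)=1 -> write in place. 3 ppages; refcounts: pp0:3 pp1:2 pp2:1
Op 5: write(P0, v1, 112). refcount(pp2)=1 -> write in place. 3 ppages; refcounts: pp0:3 pp1:2 pp2:1
Op 6: write(P0, v0, 123). refcount(pp0)=3>1 -> COPY to pp3. 4 ppages; refcounts: pp0:2 pp1:2 pp2:1 pp3:1
Op 7: write(P1, v0, 100). refcount(pp0)=2>1 -> COPY to pp4. 5 ppages; refcounts: pp0:1 pp1:2 pp2:1 pp3:1 pp4:1
Op 8: write(P2, v1, 114). refcount(pp1)=2>1 -> COPY to pp5. 6 ppages; refcounts: pp0:1 pp1:1 pp2:1 pp3:1 pp4:1 pp5:1
P0: v1 -> pp2 = 112
P1: v1 -> pp1 = 18
P2: v1 -> pp5 = 114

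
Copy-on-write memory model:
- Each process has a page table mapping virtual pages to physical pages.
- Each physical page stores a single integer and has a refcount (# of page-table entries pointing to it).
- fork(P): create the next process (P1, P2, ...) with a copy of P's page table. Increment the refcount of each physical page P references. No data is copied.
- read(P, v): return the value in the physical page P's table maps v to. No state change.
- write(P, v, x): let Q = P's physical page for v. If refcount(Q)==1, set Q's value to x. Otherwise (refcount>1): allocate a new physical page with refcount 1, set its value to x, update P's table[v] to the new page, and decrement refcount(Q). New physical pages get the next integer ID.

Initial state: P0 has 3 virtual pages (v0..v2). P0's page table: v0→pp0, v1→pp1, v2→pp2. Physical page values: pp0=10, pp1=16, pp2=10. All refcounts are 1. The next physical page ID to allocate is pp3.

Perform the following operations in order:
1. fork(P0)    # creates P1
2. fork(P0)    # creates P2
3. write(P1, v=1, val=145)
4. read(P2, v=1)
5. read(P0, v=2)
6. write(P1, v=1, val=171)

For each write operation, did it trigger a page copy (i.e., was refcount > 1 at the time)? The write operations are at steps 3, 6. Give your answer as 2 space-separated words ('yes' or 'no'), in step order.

Op 1: fork(P0) -> P1. 3 ppages; refcounts: pp0:2 pp1:2 pp2:2
Op 2: fork(P0) -> P2. 3 ppages; refcounts: pp0:3 pp1:3 pp2:3
Op 3: write(P1, v1, 145). refcount(pp1)=3>1 -> COPY to pp3. 4 ppages; refcounts: pp0:3 pp1:2 pp2:3 pp3:1
Op 4: read(P2, v1) -> 16. No state change.
Op 5: read(P0, v2) -> 10. No state change.
Op 6: write(P1, v1, 171). refcount(pp3)=1 -> write in place. 4 ppages; refcounts: pp0:3 pp1:2 pp2:3 pp3:1

yes no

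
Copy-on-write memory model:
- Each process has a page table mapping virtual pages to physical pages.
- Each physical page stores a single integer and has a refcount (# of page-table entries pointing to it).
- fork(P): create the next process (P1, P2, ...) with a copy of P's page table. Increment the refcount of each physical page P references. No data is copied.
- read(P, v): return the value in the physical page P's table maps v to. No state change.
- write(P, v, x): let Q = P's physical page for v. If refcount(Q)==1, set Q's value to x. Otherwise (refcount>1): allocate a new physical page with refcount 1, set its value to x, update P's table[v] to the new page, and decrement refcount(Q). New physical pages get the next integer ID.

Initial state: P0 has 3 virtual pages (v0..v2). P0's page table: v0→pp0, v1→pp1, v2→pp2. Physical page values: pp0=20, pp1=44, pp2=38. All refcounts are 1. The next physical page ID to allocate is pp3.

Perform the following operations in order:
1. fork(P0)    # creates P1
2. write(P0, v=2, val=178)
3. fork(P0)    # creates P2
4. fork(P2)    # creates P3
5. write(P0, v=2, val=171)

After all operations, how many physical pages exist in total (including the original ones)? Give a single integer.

Answer: 5

Derivation:
Op 1: fork(P0) -> P1. 3 ppages; refcounts: pp0:2 pp1:2 pp2:2
Op 2: write(P0, v2, 178). refcount(pp2)=2>1 -> COPY to pp3. 4 ppages; refcounts: pp0:2 pp1:2 pp2:1 pp3:1
Op 3: fork(P0) -> P2. 4 ppages; refcounts: pp0:3 pp1:3 pp2:1 pp3:2
Op 4: fork(P2) -> P3. 4 ppages; refcounts: pp0:4 pp1:4 pp2:1 pp3:3
Op 5: write(P0, v2, 171). refcount(pp3)=3>1 -> COPY to pp4. 5 ppages; refcounts: pp0:4 pp1:4 pp2:1 pp3:2 pp4:1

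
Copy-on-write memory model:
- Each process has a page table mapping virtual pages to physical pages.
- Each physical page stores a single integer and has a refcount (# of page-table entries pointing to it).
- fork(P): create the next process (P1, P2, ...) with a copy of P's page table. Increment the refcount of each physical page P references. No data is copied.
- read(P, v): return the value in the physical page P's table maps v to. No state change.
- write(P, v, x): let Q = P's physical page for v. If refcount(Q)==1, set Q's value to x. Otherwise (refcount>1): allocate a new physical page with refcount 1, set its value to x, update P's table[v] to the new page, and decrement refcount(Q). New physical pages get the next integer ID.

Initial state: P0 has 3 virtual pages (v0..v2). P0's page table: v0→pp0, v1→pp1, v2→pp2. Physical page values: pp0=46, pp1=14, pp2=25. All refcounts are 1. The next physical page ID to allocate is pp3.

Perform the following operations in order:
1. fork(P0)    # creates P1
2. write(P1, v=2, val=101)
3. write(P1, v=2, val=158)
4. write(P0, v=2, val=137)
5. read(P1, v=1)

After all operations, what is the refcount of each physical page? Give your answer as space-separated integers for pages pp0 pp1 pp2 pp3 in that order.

Answer: 2 2 1 1

Derivation:
Op 1: fork(P0) -> P1. 3 ppages; refcounts: pp0:2 pp1:2 pp2:2
Op 2: write(P1, v2, 101). refcount(pp2)=2>1 -> COPY to pp3. 4 ppages; refcounts: pp0:2 pp1:2 pp2:1 pp3:1
Op 3: write(P1, v2, 158). refcount(pp3)=1 -> write in place. 4 ppages; refcounts: pp0:2 pp1:2 pp2:1 pp3:1
Op 4: write(P0, v2, 137). refcount(pp2)=1 -> write in place. 4 ppages; refcounts: pp0:2 pp1:2 pp2:1 pp3:1
Op 5: read(P1, v1) -> 14. No state change.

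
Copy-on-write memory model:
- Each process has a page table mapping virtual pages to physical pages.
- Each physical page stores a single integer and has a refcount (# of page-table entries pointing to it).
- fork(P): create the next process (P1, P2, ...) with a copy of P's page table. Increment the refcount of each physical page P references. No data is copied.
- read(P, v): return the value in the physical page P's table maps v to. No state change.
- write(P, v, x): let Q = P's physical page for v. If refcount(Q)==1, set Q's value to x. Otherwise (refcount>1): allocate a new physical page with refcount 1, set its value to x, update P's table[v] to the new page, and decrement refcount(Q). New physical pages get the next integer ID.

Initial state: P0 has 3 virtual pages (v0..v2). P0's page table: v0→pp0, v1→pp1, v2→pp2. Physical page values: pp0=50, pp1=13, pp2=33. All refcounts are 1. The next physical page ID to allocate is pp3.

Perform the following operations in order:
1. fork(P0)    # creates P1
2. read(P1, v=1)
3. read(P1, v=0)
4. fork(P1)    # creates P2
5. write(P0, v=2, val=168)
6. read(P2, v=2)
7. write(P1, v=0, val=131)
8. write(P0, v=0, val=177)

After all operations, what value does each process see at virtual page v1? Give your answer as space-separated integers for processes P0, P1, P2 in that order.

Answer: 13 13 13

Derivation:
Op 1: fork(P0) -> P1. 3 ppages; refcounts: pp0:2 pp1:2 pp2:2
Op 2: read(P1, v1) -> 13. No state change.
Op 3: read(P1, v0) -> 50. No state change.
Op 4: fork(P1) -> P2. 3 ppages; refcounts: pp0:3 pp1:3 pp2:3
Op 5: write(P0, v2, 168). refcount(pp2)=3>1 -> COPY to pp3. 4 ppages; refcounts: pp0:3 pp1:3 pp2:2 pp3:1
Op 6: read(P2, v2) -> 33. No state change.
Op 7: write(P1, v0, 131). refcount(pp0)=3>1 -> COPY to pp4. 5 ppages; refcounts: pp0:2 pp1:3 pp2:2 pp3:1 pp4:1
Op 8: write(P0, v0, 177). refcount(pp0)=2>1 -> COPY to pp5. 6 ppages; refcounts: pp0:1 pp1:3 pp2:2 pp3:1 pp4:1 pp5:1
P0: v1 -> pp1 = 13
P1: v1 -> pp1 = 13
P2: v1 -> pp1 = 13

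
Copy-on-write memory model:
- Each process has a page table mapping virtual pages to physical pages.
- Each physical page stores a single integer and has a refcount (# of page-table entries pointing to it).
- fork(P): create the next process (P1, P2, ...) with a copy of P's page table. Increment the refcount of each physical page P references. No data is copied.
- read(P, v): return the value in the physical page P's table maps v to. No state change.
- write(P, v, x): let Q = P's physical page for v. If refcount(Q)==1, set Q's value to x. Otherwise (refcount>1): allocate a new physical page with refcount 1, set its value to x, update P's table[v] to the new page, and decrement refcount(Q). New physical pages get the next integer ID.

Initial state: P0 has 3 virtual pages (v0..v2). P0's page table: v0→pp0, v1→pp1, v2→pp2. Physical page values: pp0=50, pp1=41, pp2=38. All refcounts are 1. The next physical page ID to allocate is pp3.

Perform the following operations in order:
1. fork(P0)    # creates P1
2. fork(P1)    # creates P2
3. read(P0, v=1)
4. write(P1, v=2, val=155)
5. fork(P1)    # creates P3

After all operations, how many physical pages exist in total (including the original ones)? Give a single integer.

Op 1: fork(P0) -> P1. 3 ppages; refcounts: pp0:2 pp1:2 pp2:2
Op 2: fork(P1) -> P2. 3 ppages; refcounts: pp0:3 pp1:3 pp2:3
Op 3: read(P0, v1) -> 41. No state change.
Op 4: write(P1, v2, 155). refcount(pp2)=3>1 -> COPY to pp3. 4 ppages; refcounts: pp0:3 pp1:3 pp2:2 pp3:1
Op 5: fork(P1) -> P3. 4 ppages; refcounts: pp0:4 pp1:4 pp2:2 pp3:2

Answer: 4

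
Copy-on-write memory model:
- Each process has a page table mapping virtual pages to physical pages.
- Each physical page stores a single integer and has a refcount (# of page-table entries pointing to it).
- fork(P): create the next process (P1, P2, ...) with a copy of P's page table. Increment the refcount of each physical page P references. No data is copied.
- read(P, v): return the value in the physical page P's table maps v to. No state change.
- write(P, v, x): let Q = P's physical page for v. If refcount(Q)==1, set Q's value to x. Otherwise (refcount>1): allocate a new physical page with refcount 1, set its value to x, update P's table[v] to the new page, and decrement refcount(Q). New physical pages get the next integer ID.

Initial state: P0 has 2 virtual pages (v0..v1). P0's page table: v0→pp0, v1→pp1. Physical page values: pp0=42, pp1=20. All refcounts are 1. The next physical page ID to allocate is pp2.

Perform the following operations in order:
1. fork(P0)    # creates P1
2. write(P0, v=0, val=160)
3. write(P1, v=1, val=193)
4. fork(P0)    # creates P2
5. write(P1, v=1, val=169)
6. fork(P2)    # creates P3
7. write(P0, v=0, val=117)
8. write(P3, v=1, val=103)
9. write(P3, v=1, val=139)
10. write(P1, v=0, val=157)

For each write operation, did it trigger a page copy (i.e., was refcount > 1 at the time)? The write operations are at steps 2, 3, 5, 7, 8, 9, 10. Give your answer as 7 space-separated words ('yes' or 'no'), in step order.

Op 1: fork(P0) -> P1. 2 ppages; refcounts: pp0:2 pp1:2
Op 2: write(P0, v0, 160). refcount(pp0)=2>1 -> COPY to pp2. 3 ppages; refcounts: pp0:1 pp1:2 pp2:1
Op 3: write(P1, v1, 193). refcount(pp1)=2>1 -> COPY to pp3. 4 ppages; refcounts: pp0:1 pp1:1 pp2:1 pp3:1
Op 4: fork(P0) -> P2. 4 ppages; refcounts: pp0:1 pp1:2 pp2:2 pp3:1
Op 5: write(P1, v1, 169). refcount(pp3)=1 -> write in place. 4 ppages; refcounts: pp0:1 pp1:2 pp2:2 pp3:1
Op 6: fork(P2) -> P3. 4 ppages; refcounts: pp0:1 pp1:3 pp2:3 pp3:1
Op 7: write(P0, v0, 117). refcount(pp2)=3>1 -> COPY to pp4. 5 ppages; refcounts: pp0:1 pp1:3 pp2:2 pp3:1 pp4:1
Op 8: write(P3, v1, 103). refcount(pp1)=3>1 -> COPY to pp5. 6 ppages; refcounts: pp0:1 pp1:2 pp2:2 pp3:1 pp4:1 pp5:1
Op 9: write(P3, v1, 139). refcount(pp5)=1 -> write in place. 6 ppages; refcounts: pp0:1 pp1:2 pp2:2 pp3:1 pp4:1 pp5:1
Op 10: write(P1, v0, 157). refcount(pp0)=1 -> write in place. 6 ppages; refcounts: pp0:1 pp1:2 pp2:2 pp3:1 pp4:1 pp5:1

yes yes no yes yes no no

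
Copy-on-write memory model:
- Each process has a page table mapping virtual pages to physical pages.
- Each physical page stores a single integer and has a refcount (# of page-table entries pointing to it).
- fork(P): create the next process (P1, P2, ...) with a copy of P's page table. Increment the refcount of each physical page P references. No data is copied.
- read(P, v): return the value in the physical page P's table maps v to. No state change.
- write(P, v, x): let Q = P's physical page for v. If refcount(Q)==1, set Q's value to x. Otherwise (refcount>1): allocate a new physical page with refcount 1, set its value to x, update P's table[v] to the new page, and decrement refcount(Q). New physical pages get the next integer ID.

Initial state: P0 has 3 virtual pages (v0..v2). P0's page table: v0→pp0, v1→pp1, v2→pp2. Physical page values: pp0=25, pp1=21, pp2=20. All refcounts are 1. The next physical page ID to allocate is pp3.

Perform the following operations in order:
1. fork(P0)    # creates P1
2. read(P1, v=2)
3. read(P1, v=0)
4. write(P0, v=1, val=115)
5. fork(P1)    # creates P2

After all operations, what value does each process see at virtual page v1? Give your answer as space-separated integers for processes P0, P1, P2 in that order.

Answer: 115 21 21

Derivation:
Op 1: fork(P0) -> P1. 3 ppages; refcounts: pp0:2 pp1:2 pp2:2
Op 2: read(P1, v2) -> 20. No state change.
Op 3: read(P1, v0) -> 25. No state change.
Op 4: write(P0, v1, 115). refcount(pp1)=2>1 -> COPY to pp3. 4 ppages; refcounts: pp0:2 pp1:1 pp2:2 pp3:1
Op 5: fork(P1) -> P2. 4 ppages; refcounts: pp0:3 pp1:2 pp2:3 pp3:1
P0: v1 -> pp3 = 115
P1: v1 -> pp1 = 21
P2: v1 -> pp1 = 21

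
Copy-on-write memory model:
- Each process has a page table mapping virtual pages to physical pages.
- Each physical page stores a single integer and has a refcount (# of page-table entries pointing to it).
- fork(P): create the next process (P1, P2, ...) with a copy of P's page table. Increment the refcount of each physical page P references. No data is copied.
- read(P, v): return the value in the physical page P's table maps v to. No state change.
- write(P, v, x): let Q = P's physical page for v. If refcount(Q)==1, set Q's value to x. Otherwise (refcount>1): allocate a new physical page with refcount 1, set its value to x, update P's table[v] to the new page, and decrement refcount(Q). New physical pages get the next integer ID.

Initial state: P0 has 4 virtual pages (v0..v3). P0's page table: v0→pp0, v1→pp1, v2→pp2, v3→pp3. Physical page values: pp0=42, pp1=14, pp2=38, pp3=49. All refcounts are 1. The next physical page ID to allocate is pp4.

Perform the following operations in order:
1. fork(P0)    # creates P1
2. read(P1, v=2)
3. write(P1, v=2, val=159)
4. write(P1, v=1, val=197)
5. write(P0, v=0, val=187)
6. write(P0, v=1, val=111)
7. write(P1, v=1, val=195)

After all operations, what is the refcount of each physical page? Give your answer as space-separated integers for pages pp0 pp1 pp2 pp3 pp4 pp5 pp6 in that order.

Answer: 1 1 1 2 1 1 1

Derivation:
Op 1: fork(P0) -> P1. 4 ppages; refcounts: pp0:2 pp1:2 pp2:2 pp3:2
Op 2: read(P1, v2) -> 38. No state change.
Op 3: write(P1, v2, 159). refcount(pp2)=2>1 -> COPY to pp4. 5 ppages; refcounts: pp0:2 pp1:2 pp2:1 pp3:2 pp4:1
Op 4: write(P1, v1, 197). refcount(pp1)=2>1 -> COPY to pp5. 6 ppages; refcounts: pp0:2 pp1:1 pp2:1 pp3:2 pp4:1 pp5:1
Op 5: write(P0, v0, 187). refcount(pp0)=2>1 -> COPY to pp6. 7 ppages; refcounts: pp0:1 pp1:1 pp2:1 pp3:2 pp4:1 pp5:1 pp6:1
Op 6: write(P0, v1, 111). refcount(pp1)=1 -> write in place. 7 ppages; refcounts: pp0:1 pp1:1 pp2:1 pp3:2 pp4:1 pp5:1 pp6:1
Op 7: write(P1, v1, 195). refcount(pp5)=1 -> write in place. 7 ppages; refcounts: pp0:1 pp1:1 pp2:1 pp3:2 pp4:1 pp5:1 pp6:1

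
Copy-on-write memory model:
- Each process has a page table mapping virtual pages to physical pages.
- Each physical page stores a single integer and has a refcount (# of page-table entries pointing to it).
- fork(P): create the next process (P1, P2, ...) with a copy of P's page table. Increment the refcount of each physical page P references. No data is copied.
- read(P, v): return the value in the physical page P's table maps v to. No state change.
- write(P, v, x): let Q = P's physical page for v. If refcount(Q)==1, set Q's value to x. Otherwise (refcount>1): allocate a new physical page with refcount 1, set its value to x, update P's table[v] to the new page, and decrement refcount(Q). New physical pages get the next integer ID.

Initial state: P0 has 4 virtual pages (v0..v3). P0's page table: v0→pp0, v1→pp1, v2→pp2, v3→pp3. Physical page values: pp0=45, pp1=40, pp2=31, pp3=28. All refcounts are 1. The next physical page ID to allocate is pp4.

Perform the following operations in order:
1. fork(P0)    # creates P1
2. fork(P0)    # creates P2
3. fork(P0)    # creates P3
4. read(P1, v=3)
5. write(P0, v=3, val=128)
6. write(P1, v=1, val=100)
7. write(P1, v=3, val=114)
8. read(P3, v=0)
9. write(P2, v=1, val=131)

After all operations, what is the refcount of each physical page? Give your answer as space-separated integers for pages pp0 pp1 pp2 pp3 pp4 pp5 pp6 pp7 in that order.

Answer: 4 2 4 2 1 1 1 1

Derivation:
Op 1: fork(P0) -> P1. 4 ppages; refcounts: pp0:2 pp1:2 pp2:2 pp3:2
Op 2: fork(P0) -> P2. 4 ppages; refcounts: pp0:3 pp1:3 pp2:3 pp3:3
Op 3: fork(P0) -> P3. 4 ppages; refcounts: pp0:4 pp1:4 pp2:4 pp3:4
Op 4: read(P1, v3) -> 28. No state change.
Op 5: write(P0, v3, 128). refcount(pp3)=4>1 -> COPY to pp4. 5 ppages; refcounts: pp0:4 pp1:4 pp2:4 pp3:3 pp4:1
Op 6: write(P1, v1, 100). refcount(pp1)=4>1 -> COPY to pp5. 6 ppages; refcounts: pp0:4 pp1:3 pp2:4 pp3:3 pp4:1 pp5:1
Op 7: write(P1, v3, 114). refcount(pp3)=3>1 -> COPY to pp6. 7 ppages; refcounts: pp0:4 pp1:3 pp2:4 pp3:2 pp4:1 pp5:1 pp6:1
Op 8: read(P3, v0) -> 45. No state change.
Op 9: write(P2, v1, 131). refcount(pp1)=3>1 -> COPY to pp7. 8 ppages; refcounts: pp0:4 pp1:2 pp2:4 pp3:2 pp4:1 pp5:1 pp6:1 pp7:1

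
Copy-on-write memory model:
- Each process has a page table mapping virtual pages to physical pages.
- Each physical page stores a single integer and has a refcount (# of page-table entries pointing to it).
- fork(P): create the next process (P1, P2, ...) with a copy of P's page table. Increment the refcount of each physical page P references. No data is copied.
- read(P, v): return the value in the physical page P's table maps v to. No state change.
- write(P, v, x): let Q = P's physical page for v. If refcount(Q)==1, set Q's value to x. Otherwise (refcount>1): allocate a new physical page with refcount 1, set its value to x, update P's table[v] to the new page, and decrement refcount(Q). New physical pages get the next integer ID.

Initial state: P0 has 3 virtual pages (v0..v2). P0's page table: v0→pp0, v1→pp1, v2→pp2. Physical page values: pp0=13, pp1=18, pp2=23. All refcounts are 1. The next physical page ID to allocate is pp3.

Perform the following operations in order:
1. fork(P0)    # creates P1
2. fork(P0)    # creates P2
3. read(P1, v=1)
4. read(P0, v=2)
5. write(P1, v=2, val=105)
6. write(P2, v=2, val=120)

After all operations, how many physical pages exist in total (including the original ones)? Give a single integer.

Op 1: fork(P0) -> P1. 3 ppages; refcounts: pp0:2 pp1:2 pp2:2
Op 2: fork(P0) -> P2. 3 ppages; refcounts: pp0:3 pp1:3 pp2:3
Op 3: read(P1, v1) -> 18. No state change.
Op 4: read(P0, v2) -> 23. No state change.
Op 5: write(P1, v2, 105). refcount(pp2)=3>1 -> COPY to pp3. 4 ppages; refcounts: pp0:3 pp1:3 pp2:2 pp3:1
Op 6: write(P2, v2, 120). refcount(pp2)=2>1 -> COPY to pp4. 5 ppages; refcounts: pp0:3 pp1:3 pp2:1 pp3:1 pp4:1

Answer: 5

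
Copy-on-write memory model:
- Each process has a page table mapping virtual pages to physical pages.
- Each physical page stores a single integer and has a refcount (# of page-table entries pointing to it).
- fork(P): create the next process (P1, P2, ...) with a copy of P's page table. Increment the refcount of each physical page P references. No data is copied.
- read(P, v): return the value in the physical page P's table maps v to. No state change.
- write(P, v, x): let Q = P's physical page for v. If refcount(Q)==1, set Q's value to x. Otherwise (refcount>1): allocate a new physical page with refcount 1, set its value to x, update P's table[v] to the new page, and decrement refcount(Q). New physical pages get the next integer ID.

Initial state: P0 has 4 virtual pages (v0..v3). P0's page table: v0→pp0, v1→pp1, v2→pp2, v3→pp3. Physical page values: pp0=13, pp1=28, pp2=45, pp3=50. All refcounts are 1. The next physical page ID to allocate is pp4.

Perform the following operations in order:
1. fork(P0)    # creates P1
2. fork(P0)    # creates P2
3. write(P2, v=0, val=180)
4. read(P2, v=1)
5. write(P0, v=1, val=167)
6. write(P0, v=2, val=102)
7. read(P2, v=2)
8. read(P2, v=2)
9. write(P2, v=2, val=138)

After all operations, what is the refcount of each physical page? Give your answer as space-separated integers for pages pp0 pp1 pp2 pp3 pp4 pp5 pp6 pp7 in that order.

Answer: 2 2 1 3 1 1 1 1

Derivation:
Op 1: fork(P0) -> P1. 4 ppages; refcounts: pp0:2 pp1:2 pp2:2 pp3:2
Op 2: fork(P0) -> P2. 4 ppages; refcounts: pp0:3 pp1:3 pp2:3 pp3:3
Op 3: write(P2, v0, 180). refcount(pp0)=3>1 -> COPY to pp4. 5 ppages; refcounts: pp0:2 pp1:3 pp2:3 pp3:3 pp4:1
Op 4: read(P2, v1) -> 28. No state change.
Op 5: write(P0, v1, 167). refcount(pp1)=3>1 -> COPY to pp5. 6 ppages; refcounts: pp0:2 pp1:2 pp2:3 pp3:3 pp4:1 pp5:1
Op 6: write(P0, v2, 102). refcount(pp2)=3>1 -> COPY to pp6. 7 ppages; refcounts: pp0:2 pp1:2 pp2:2 pp3:3 pp4:1 pp5:1 pp6:1
Op 7: read(P2, v2) -> 45. No state change.
Op 8: read(P2, v2) -> 45. No state change.
Op 9: write(P2, v2, 138). refcount(pp2)=2>1 -> COPY to pp7. 8 ppages; refcounts: pp0:2 pp1:2 pp2:1 pp3:3 pp4:1 pp5:1 pp6:1 pp7:1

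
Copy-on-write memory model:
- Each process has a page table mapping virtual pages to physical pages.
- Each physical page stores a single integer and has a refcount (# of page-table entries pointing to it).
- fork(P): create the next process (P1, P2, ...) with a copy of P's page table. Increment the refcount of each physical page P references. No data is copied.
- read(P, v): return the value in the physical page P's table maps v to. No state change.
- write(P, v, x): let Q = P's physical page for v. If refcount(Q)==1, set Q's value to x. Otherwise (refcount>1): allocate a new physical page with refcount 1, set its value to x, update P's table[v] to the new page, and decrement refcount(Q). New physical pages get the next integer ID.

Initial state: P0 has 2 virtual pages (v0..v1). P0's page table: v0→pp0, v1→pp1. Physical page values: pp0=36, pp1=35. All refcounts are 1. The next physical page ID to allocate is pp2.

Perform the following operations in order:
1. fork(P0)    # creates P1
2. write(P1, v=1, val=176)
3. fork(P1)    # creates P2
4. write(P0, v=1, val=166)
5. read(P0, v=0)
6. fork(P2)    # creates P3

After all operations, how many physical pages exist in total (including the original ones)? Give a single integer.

Answer: 3

Derivation:
Op 1: fork(P0) -> P1. 2 ppages; refcounts: pp0:2 pp1:2
Op 2: write(P1, v1, 176). refcount(pp1)=2>1 -> COPY to pp2. 3 ppages; refcounts: pp0:2 pp1:1 pp2:1
Op 3: fork(P1) -> P2. 3 ppages; refcounts: pp0:3 pp1:1 pp2:2
Op 4: write(P0, v1, 166). refcount(pp1)=1 -> write in place. 3 ppages; refcounts: pp0:3 pp1:1 pp2:2
Op 5: read(P0, v0) -> 36. No state change.
Op 6: fork(P2) -> P3. 3 ppages; refcounts: pp0:4 pp1:1 pp2:3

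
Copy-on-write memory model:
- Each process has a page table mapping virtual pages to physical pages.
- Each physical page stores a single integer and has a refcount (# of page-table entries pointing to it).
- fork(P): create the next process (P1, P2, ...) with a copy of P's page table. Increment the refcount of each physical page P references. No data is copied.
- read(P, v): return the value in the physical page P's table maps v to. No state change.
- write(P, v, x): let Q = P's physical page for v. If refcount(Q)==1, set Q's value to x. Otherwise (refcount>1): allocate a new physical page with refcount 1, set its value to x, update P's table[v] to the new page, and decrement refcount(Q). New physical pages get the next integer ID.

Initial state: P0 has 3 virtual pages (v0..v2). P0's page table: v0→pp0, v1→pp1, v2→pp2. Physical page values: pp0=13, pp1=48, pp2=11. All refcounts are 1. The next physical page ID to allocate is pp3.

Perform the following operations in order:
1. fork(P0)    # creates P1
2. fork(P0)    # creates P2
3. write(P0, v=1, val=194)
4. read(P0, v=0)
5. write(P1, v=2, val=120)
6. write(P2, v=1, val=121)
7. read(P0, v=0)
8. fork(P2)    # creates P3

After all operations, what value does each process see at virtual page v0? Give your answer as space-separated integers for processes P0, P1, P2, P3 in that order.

Op 1: fork(P0) -> P1. 3 ppages; refcounts: pp0:2 pp1:2 pp2:2
Op 2: fork(P0) -> P2. 3 ppages; refcounts: pp0:3 pp1:3 pp2:3
Op 3: write(P0, v1, 194). refcount(pp1)=3>1 -> COPY to pp3. 4 ppages; refcounts: pp0:3 pp1:2 pp2:3 pp3:1
Op 4: read(P0, v0) -> 13. No state change.
Op 5: write(P1, v2, 120). refcount(pp2)=3>1 -> COPY to pp4. 5 ppages; refcounts: pp0:3 pp1:2 pp2:2 pp3:1 pp4:1
Op 6: write(P2, v1, 121). refcount(pp1)=2>1 -> COPY to pp5. 6 ppages; refcounts: pp0:3 pp1:1 pp2:2 pp3:1 pp4:1 pp5:1
Op 7: read(P0, v0) -> 13. No state change.
Op 8: fork(P2) -> P3. 6 ppages; refcounts: pp0:4 pp1:1 pp2:3 pp3:1 pp4:1 pp5:2
P0: v0 -> pp0 = 13
P1: v0 -> pp0 = 13
P2: v0 -> pp0 = 13
P3: v0 -> pp0 = 13

Answer: 13 13 13 13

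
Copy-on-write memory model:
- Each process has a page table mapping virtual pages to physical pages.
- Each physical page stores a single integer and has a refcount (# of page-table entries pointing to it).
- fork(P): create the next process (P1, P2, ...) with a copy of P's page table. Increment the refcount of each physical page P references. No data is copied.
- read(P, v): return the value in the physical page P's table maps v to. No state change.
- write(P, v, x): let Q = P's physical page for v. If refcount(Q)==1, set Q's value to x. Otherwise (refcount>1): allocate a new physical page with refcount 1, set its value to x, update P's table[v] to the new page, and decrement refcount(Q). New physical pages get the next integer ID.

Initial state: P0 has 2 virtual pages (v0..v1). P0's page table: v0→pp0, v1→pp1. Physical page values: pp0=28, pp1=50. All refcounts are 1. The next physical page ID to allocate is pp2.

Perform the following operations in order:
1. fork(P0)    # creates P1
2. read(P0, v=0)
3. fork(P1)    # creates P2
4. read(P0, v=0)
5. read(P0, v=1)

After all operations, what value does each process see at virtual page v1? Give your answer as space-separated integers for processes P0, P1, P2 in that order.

Answer: 50 50 50

Derivation:
Op 1: fork(P0) -> P1. 2 ppages; refcounts: pp0:2 pp1:2
Op 2: read(P0, v0) -> 28. No state change.
Op 3: fork(P1) -> P2. 2 ppages; refcounts: pp0:3 pp1:3
Op 4: read(P0, v0) -> 28. No state change.
Op 5: read(P0, v1) -> 50. No state change.
P0: v1 -> pp1 = 50
P1: v1 -> pp1 = 50
P2: v1 -> pp1 = 50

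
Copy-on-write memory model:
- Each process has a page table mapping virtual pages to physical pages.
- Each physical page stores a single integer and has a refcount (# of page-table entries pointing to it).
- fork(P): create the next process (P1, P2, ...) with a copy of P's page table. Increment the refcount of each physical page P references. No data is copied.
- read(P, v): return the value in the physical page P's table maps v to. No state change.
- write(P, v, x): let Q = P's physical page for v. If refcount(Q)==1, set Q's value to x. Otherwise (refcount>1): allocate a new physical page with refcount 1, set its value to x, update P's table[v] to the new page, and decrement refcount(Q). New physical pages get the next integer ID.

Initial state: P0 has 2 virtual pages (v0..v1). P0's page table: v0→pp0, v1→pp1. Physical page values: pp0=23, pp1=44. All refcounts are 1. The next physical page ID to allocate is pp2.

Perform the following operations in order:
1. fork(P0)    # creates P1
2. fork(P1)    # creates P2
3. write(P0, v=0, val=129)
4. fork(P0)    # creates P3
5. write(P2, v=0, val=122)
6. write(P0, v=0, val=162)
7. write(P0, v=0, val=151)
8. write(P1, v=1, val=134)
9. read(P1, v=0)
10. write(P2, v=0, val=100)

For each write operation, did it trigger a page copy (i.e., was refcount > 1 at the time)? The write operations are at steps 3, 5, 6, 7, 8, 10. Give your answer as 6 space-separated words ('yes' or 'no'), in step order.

Op 1: fork(P0) -> P1. 2 ppages; refcounts: pp0:2 pp1:2
Op 2: fork(P1) -> P2. 2 ppages; refcounts: pp0:3 pp1:3
Op 3: write(P0, v0, 129). refcount(pp0)=3>1 -> COPY to pp2. 3 ppages; refcounts: pp0:2 pp1:3 pp2:1
Op 4: fork(P0) -> P3. 3 ppages; refcounts: pp0:2 pp1:4 pp2:2
Op 5: write(P2, v0, 122). refcount(pp0)=2>1 -> COPY to pp3. 4 ppages; refcounts: pp0:1 pp1:4 pp2:2 pp3:1
Op 6: write(P0, v0, 162). refcount(pp2)=2>1 -> COPY to pp4. 5 ppages; refcounts: pp0:1 pp1:4 pp2:1 pp3:1 pp4:1
Op 7: write(P0, v0, 151). refcount(pp4)=1 -> write in place. 5 ppages; refcounts: pp0:1 pp1:4 pp2:1 pp3:1 pp4:1
Op 8: write(P1, v1, 134). refcount(pp1)=4>1 -> COPY to pp5. 6 ppages; refcounts: pp0:1 pp1:3 pp2:1 pp3:1 pp4:1 pp5:1
Op 9: read(P1, v0) -> 23. No state change.
Op 10: write(P2, v0, 100). refcount(pp3)=1 -> write in place. 6 ppages; refcounts: pp0:1 pp1:3 pp2:1 pp3:1 pp4:1 pp5:1

yes yes yes no yes no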